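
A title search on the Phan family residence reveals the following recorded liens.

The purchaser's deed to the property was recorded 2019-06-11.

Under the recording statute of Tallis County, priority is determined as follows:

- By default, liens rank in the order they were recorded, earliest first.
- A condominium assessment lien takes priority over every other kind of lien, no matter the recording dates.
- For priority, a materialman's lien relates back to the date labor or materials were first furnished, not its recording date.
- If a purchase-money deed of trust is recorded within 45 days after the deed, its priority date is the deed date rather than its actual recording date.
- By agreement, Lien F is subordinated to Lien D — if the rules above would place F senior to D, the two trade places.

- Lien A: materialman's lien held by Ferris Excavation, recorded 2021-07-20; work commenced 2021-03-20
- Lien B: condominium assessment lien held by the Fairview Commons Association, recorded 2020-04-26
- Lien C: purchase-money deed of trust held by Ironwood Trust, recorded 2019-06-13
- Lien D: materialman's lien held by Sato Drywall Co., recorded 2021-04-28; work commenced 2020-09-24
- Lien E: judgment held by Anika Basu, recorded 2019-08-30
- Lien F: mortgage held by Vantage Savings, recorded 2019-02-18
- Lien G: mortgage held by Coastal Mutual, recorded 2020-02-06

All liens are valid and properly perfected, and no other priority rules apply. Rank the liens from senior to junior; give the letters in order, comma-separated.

Adjusting effective dates: A relates back to 2021-03-20 (work commenced); C's effective date is the deed date, 2019-06-11; D relates back to 2020-09-24 (work commenced).
B is a condominium assessment lien, so it outranks all other liens regardless of date.
Among the remaining liens, by effective date: F (2019-02-18), C (2019-06-11), E (2019-08-30), G (2020-02-06), D (2020-09-24), A (2021-03-20).
F would otherwise be senior to D, so under the subordination agreement F and D exchange positions.

B, D, C, E, G, F, A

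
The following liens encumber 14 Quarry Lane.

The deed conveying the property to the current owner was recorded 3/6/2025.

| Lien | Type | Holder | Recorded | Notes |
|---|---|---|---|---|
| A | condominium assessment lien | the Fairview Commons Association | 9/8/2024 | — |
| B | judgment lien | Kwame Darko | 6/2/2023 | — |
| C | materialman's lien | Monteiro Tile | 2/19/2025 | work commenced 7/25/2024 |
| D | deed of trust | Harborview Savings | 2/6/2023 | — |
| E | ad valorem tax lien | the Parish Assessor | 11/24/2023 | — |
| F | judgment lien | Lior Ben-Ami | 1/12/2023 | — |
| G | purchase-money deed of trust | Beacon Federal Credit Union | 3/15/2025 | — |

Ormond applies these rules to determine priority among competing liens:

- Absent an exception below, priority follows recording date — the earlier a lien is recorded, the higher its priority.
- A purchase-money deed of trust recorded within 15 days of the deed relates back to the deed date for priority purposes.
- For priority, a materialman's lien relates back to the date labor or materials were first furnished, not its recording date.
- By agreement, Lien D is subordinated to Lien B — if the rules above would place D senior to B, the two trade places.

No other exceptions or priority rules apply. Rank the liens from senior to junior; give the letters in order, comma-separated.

Effective dates: C's effective date is 7/25/2024, when work began; G was recorded within the 15-day window, so its effective date is the deed date 3/6/2025.
By effective date: F (1/12/2023), D (2/6/2023), B (6/2/2023), E (11/24/2023), C (7/25/2024), A (9/8/2024), G (3/6/2025).
D is senior to B before the subordination, so the two trade places.

F, B, D, E, C, A, G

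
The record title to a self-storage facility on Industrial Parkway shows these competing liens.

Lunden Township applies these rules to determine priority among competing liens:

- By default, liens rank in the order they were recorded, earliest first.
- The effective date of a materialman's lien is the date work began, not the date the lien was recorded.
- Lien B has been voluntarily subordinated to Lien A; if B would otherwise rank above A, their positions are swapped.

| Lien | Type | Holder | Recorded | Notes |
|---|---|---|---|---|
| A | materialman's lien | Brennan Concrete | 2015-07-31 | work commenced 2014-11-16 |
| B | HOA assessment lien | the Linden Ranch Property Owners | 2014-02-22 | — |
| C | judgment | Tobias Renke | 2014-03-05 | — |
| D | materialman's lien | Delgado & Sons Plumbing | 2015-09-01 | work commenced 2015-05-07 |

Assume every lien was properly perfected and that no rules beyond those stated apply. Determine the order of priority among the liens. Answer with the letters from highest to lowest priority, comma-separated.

Effective dates after the stated exceptions: A is treated as recorded 2014-11-16, the work-commencement date; D is treated as recorded 2015-05-07, the work-commencement date.
Sorted by effective date: B (2014-02-22), C (2014-03-05), A (2014-11-16), D (2015-05-07).
B is senior to A before the subordination, so the two trade places.

A, C, B, D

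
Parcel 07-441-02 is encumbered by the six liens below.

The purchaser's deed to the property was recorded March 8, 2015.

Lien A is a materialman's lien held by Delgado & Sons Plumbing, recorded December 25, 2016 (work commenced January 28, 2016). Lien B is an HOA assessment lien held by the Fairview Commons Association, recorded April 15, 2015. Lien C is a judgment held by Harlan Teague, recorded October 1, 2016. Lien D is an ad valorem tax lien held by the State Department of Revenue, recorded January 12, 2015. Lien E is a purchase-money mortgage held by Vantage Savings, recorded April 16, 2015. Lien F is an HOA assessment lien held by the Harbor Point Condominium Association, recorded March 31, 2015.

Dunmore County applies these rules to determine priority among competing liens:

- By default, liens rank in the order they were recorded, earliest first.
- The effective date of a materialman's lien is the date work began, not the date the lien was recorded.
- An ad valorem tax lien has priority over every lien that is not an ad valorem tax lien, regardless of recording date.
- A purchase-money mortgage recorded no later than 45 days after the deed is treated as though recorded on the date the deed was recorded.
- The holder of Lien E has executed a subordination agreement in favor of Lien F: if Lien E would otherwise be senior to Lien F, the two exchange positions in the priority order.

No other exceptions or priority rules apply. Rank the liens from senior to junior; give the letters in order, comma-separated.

D, F, E, B, A, C

Effective dates: A is treated as recorded January 28, 2016, the work-commencement date; E relates back to the deed date March 8, 2015.
D is an ad valorem tax lien and takes priority over every other lien.
Remaining liens by effective date: E (March 8, 2015), F (March 31, 2015), B (April 15, 2015), A (January 28, 2016), C (October 1, 2016).
The subordination applies — E was senior to F — so E and F swap.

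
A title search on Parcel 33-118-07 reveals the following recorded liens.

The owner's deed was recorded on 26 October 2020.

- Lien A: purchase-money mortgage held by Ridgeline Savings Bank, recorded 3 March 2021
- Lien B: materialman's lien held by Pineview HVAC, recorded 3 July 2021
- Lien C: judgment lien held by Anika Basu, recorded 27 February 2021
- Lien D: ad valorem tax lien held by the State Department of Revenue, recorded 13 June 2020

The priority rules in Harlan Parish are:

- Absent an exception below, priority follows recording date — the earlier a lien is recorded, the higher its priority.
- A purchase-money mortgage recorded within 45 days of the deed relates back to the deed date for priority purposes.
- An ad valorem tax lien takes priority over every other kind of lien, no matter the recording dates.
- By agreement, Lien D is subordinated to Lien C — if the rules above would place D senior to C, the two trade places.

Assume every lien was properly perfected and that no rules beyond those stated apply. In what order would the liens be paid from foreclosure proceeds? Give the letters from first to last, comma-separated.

First, effective dates: A missed the 45-day window (128 days after the deed), so its recording date stands.
D is an ad valorem tax lien, so it outranks all other liens regardless of date.
Among the remaining liens, by effective date: C (27 February 2021), A (3 March 2021), B (3 July 2021).
D is senior to C before the subordination, so the two trade places.

C, D, A, B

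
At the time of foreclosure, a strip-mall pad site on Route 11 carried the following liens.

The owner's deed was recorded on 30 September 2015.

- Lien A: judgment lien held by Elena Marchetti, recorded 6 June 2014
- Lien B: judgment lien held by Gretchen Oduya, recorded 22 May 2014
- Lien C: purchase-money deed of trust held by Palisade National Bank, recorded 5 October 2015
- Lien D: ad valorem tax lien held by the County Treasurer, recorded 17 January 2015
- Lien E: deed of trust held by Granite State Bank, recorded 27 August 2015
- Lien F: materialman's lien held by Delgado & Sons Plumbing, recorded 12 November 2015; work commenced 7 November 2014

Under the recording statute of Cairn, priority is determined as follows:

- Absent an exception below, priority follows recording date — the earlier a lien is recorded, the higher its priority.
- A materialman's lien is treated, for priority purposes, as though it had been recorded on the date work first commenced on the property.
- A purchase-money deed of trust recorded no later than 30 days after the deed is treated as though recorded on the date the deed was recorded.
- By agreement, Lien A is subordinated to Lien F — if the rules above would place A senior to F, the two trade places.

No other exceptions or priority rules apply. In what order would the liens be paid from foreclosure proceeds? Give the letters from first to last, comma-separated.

Adjusting effective dates: C relates back to the deed date 30 September 2015; F's effective date is 7 November 2014, when work began.
Sorted by effective date: B (22 May 2014), A (6 June 2014), F (7 November 2014), D (17 January 2015), E (27 August 2015), C (30 September 2015).
A would otherwise be senior to F, so under the subordination agreement A and F exchange positions.

B, F, A, D, E, C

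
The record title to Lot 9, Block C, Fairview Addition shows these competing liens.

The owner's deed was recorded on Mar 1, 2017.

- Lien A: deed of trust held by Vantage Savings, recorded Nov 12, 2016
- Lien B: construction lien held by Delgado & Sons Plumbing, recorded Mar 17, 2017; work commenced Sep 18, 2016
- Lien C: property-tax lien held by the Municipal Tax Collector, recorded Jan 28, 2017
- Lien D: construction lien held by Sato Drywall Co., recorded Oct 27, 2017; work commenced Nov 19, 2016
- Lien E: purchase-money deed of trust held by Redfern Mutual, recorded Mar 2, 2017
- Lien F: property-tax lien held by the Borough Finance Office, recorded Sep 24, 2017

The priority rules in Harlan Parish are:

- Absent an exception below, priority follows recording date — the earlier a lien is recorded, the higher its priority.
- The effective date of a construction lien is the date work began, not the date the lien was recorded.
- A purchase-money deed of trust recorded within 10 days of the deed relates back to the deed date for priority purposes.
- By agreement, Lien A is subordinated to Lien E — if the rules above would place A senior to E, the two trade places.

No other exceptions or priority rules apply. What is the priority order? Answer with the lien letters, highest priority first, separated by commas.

First, effective dates: B relates back to Sep 18, 2016 (work commenced); D relates back to Nov 19, 2016 (work commenced); E's effective date is the deed date, Mar 1, 2017.
Sorted by effective date: B (Sep 18, 2016), A (Nov 12, 2016), D (Nov 19, 2016), C (Jan 28, 2017), E (Mar 1, 2017), F (Sep 24, 2017).
A is senior to E before the subordination, so the two trade places.

B, E, D, C, A, F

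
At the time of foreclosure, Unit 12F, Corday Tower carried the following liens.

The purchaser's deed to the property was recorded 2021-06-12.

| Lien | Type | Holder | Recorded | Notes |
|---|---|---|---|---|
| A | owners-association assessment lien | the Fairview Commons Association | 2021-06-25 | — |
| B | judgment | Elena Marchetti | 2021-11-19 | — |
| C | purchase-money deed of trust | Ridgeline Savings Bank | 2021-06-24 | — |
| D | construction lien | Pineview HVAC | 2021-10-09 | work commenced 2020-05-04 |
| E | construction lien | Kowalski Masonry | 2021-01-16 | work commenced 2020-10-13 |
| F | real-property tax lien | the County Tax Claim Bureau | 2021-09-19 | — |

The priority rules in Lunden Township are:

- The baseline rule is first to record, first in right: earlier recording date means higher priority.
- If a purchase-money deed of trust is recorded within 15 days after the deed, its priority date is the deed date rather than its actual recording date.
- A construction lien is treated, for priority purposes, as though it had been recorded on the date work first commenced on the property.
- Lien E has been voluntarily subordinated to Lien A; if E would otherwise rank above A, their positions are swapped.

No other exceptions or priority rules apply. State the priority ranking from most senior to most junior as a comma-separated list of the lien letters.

Effective dates: C was recorded within the 15-day window, so its effective date is the deed date 2021-06-12; D is treated as recorded 2020-05-04, the work-commencement date; E is treated as recorded 2020-10-13, the work-commencement date.
Sorted by effective date: D (2020-05-04), E (2020-10-13), C (2021-06-12), A (2021-06-25), F (2021-09-19), B (2021-11-19).
E would otherwise be senior to A, so under the subordination agreement E and A exchange positions.

D, A, C, E, F, B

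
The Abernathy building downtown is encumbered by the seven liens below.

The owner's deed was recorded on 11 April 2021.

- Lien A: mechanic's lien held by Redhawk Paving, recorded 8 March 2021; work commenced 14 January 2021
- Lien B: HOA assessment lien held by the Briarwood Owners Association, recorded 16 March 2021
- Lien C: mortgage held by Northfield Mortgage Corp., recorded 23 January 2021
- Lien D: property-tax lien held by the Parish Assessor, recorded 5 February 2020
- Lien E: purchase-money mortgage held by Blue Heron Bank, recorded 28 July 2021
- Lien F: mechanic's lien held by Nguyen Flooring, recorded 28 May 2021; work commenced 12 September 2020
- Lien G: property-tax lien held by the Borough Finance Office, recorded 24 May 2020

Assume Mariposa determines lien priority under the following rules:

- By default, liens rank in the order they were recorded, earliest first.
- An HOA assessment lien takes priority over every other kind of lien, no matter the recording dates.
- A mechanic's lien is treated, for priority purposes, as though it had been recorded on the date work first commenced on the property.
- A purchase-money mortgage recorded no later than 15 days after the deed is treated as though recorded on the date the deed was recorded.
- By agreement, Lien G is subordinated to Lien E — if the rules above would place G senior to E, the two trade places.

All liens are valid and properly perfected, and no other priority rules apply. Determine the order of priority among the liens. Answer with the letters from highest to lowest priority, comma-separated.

B, D, E, F, A, C, G

First, effective dates: A is treated as recorded 14 January 2021, the work-commencement date; E missed the 15-day window (108 days after the deed), so its recording date stands; F's effective date is 12 September 2020, when work began.
As an HOA assessment lien, B is senior to every other lien.
Among the remaining liens, by effective date: D (5 February 2020), G (24 May 2020), F (12 September 2020), A (14 January 2021), C (23 January 2021), E (28 July 2021).
G is senior to E before the subordination, so the two trade places.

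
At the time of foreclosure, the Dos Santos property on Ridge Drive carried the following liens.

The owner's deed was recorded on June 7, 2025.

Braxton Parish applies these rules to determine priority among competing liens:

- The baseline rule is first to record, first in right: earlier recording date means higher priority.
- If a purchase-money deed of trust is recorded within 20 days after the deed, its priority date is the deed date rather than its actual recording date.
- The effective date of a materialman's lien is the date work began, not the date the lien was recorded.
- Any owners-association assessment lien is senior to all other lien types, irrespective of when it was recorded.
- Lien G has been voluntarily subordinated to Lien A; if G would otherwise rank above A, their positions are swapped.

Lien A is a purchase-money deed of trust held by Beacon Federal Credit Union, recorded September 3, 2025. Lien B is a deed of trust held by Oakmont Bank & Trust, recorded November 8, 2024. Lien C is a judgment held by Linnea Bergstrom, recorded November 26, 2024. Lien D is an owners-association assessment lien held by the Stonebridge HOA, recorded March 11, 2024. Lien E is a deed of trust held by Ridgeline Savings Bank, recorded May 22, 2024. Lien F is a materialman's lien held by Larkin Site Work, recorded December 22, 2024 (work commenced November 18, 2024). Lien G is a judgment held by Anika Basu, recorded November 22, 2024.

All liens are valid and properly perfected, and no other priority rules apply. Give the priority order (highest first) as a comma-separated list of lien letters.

Effective dates: A was recorded 88 days after the deed — beyond 20 days — so no relation-back applies; F is treated as recorded November 18, 2024, the work-commencement date.
D, as an owners-association assessment lien, has superpriority and ranks first.
Among the remaining liens, by effective date: E (May 22, 2024), B (November 8, 2024), F (November 18, 2024), G (November 22, 2024), C (November 26, 2024), A (September 3, 2025).
The subordination applies — G was senior to A — so G and A swap.

D, E, B, F, A, C, G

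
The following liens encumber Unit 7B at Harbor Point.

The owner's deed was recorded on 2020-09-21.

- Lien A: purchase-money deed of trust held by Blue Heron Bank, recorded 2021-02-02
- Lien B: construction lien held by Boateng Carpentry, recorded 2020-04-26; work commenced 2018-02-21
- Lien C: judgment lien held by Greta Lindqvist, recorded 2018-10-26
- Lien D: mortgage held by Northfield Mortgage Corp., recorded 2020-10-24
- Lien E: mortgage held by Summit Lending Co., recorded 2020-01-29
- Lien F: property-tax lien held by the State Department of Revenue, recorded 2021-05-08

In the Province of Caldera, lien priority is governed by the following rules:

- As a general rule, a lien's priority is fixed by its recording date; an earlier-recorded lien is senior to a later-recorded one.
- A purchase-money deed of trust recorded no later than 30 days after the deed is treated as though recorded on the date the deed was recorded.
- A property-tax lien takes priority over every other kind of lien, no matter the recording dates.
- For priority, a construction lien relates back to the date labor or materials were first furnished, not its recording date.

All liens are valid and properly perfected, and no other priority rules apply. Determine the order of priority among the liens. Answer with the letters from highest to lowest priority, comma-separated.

F, B, C, E, D, A

Adjusting effective dates: A was recorded 134 days after the deed, outside the 30-day window, so it keeps its recording date; B is treated as recorded 2018-02-21, the work-commencement date.
As a property-tax lien, F is senior to every other lien.
The other liens, earliest effective date first: B (2018-02-21), C (2018-10-26), E (2020-01-29), D (2020-10-24), A (2021-02-02).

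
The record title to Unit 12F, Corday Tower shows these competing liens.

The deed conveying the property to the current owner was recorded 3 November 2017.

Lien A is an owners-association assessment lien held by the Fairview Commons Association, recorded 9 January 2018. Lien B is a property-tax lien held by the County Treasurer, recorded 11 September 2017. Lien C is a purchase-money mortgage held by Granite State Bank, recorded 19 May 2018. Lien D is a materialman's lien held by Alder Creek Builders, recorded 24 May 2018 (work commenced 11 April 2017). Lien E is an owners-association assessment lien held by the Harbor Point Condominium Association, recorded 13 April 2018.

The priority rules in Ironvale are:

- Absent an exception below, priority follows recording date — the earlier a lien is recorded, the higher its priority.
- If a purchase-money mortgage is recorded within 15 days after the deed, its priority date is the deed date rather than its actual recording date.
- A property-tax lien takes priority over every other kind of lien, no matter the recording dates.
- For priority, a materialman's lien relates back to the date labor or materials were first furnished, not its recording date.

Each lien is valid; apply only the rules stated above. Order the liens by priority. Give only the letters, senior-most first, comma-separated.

B, D, A, E, C

Effective dates after the stated exceptions: C was recorded 197 days after the deed — beyond 15 days — so no relation-back applies; D's effective date is 11 April 2017, when work began.
B is a property-tax lien and takes priority over every other lien.
Among the remaining liens, by effective date: D (11 April 2017), A (9 January 2018), E (13 April 2018), C (19 May 2018).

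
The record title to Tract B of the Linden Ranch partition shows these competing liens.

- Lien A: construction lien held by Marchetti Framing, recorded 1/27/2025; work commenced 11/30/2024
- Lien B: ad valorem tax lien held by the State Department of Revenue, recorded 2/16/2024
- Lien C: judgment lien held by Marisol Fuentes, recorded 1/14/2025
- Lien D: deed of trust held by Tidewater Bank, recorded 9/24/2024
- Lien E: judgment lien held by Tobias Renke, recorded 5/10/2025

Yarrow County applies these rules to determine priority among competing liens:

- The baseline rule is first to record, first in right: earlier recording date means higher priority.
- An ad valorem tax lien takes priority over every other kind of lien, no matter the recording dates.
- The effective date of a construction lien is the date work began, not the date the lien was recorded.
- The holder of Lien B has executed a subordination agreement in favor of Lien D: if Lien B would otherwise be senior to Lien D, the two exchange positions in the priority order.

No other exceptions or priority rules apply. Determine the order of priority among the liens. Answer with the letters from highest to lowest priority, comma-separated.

D, B, A, C, E

Effective dates after the stated exceptions: A is treated as recorded 11/30/2024, the work-commencement date.
B, as an ad valorem tax lien, has superpriority and ranks first.
Remaining liens by effective date: D (9/24/2024), A (11/30/2024), C (1/14/2025), E (5/10/2025).
B is senior to D before the subordination, so the two trade places.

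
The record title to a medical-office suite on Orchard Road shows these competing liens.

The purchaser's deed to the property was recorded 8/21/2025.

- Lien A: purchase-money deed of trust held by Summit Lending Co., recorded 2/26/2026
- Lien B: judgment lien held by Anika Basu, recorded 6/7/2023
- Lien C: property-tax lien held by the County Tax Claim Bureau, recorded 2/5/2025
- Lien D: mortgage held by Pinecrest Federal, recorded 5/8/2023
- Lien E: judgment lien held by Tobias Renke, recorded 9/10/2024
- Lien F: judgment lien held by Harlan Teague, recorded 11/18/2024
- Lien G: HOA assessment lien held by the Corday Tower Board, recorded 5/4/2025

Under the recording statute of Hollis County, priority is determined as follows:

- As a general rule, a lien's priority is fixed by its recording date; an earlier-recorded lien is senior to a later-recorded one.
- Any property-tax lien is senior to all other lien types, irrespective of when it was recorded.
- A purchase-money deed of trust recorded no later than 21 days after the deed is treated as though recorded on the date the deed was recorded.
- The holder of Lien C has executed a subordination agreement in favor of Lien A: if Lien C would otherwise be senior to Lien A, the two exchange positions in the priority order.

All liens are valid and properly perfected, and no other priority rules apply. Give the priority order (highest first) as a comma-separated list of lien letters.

A, D, B, E, F, G, C

Effective dates: A missed the 21-day window (189 days after the deed), so its recording date stands.
C is a property-tax lien and takes priority over every other lien.
Remaining liens by effective date: D (5/8/2023), B (6/7/2023), E (9/10/2024), F (11/18/2024), G (5/4/2025), A (2/26/2026).
C is senior to A before the subordination, so the two trade places.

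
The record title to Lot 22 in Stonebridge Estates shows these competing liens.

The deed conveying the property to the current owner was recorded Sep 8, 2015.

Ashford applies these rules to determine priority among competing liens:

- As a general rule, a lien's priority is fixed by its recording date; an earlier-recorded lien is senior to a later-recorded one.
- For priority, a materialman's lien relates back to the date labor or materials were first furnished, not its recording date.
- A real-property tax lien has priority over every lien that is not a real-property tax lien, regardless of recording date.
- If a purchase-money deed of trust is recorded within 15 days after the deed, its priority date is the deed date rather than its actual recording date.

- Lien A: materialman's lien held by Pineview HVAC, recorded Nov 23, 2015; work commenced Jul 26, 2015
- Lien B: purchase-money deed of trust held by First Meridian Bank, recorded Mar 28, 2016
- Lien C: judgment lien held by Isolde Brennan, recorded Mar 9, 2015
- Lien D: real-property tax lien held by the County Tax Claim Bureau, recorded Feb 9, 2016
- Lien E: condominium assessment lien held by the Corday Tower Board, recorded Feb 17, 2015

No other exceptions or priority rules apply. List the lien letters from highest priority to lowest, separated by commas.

Effective dates: A relates back to Jul 26, 2015 (work commenced); B missed the 15-day window (202 days after the deed), so its recording date stands.
D is a real-property tax lien and takes priority over every other lien.
Remaining liens by effective date: E (Feb 17, 2015), C (Mar 9, 2015), A (Jul 26, 2015), B (Mar 28, 2016).

D, E, C, A, B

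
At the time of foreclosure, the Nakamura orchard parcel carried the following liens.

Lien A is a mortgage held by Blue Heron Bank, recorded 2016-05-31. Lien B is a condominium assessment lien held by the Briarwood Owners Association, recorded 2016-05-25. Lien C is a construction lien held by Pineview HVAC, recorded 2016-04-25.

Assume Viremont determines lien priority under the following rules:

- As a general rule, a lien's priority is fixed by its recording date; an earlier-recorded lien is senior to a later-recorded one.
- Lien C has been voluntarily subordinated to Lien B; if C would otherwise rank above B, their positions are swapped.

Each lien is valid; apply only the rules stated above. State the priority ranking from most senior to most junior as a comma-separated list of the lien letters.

Sorted by effective date: C (2016-04-25), B (2016-05-25), A (2016-05-31).
The subordination applies — C was senior to B — so C and B swap.

B, C, A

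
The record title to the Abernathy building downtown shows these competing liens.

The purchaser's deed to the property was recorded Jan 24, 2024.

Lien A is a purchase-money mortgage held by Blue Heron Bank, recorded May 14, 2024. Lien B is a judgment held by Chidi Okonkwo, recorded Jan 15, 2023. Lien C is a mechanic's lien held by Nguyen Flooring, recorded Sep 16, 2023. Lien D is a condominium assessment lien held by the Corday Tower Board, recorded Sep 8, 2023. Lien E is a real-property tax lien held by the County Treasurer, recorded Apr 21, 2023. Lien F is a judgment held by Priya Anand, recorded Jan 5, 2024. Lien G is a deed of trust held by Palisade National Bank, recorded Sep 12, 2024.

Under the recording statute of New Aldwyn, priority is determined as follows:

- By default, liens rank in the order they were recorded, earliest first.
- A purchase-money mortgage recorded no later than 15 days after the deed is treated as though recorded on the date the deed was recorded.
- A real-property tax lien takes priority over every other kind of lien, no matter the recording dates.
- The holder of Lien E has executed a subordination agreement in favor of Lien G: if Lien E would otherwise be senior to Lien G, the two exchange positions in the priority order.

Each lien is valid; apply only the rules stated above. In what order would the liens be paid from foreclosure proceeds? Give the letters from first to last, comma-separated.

First, effective dates: A missed the 15-day window (111 days after the deed), so its recording date stands.
E is a real-property tax lien, so it outranks all other liens regardless of date.
Among the remaining liens, by effective date: B (Jan 15, 2023), D (Sep 8, 2023), C (Sep 16, 2023), F (Jan 5, 2024), A (May 14, 2024), G (Sep 12, 2024).
E would otherwise be senior to G, so under the subordination agreement E and G exchange positions.

G, B, D, C, F, A, E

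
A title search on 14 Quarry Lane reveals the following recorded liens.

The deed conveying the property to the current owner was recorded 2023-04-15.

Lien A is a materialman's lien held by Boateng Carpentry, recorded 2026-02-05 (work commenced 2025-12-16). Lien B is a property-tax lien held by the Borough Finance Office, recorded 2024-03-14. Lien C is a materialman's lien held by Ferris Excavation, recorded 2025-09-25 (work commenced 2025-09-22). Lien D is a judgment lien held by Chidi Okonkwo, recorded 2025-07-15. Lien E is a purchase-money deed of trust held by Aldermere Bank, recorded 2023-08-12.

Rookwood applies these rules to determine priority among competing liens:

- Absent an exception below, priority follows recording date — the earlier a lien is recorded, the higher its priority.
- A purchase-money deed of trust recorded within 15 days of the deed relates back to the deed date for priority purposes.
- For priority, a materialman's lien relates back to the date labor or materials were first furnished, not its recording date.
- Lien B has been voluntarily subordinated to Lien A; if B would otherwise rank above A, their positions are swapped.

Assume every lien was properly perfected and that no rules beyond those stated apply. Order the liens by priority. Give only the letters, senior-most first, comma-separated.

First, effective dates: A is treated as recorded 2025-12-16, the work-commencement date; C's effective date is 2025-09-22, when work began; E missed the 15-day window (119 days after the deed), so its recording date stands.
By effective date: E (2023-08-12), B (2024-03-14), D (2025-07-15), C (2025-09-22), A (2025-12-16).
The subordination applies — B was senior to A — so B and A swap.

E, A, D, C, B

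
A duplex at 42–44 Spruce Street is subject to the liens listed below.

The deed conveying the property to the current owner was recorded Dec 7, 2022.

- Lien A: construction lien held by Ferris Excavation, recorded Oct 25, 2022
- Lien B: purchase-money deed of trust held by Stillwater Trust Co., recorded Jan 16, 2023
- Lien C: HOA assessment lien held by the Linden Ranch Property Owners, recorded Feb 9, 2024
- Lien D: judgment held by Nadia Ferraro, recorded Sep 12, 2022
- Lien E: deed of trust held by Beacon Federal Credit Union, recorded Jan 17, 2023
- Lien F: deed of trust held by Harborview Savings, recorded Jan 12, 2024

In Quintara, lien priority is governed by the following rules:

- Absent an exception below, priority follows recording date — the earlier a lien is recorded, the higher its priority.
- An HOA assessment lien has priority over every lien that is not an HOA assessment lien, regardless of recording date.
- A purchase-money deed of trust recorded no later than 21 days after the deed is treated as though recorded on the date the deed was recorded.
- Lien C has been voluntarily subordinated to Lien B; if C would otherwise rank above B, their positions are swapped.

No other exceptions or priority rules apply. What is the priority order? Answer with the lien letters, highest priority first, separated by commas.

Effective dates after the stated exceptions: B was recorded 40 days after the deed — beyond 21 days — so no relation-back applies.
C is an HOA assessment lien, so it outranks all other liens regardless of date.
Ordering the rest by effective date: D (Sep 12, 2022), A (Oct 25, 2022), B (Jan 16, 2023), E (Jan 17, 2023), F (Jan 12, 2024).
Because C would otherwise rank above B, the subordination swaps them.

B, D, A, C, E, F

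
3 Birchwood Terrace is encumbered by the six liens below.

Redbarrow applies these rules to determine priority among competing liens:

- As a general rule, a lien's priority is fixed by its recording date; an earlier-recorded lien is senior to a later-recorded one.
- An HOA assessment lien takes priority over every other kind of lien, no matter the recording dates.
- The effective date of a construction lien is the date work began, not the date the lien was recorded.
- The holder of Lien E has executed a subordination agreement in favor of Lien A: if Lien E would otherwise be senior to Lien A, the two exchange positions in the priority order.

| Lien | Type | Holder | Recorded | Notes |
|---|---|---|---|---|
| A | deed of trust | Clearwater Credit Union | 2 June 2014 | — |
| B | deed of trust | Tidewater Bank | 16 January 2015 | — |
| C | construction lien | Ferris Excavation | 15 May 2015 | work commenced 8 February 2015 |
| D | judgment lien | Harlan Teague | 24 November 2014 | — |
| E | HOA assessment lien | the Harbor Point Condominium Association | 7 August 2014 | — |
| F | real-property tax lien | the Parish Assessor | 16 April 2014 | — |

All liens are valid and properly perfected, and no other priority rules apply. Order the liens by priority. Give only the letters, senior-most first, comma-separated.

Effective dates after the stated exceptions: C is treated as recorded 8 February 2015, the work-commencement date.
E, as an HOA assessment lien, has superpriority and ranks first.
The other liens, earliest effective date first: F (16 April 2014), A (2 June 2014), D (24 November 2014), B (16 January 2015), C (8 February 2015).
The subordination applies — E was senior to A — so E and A swap.

A, F, E, D, B, C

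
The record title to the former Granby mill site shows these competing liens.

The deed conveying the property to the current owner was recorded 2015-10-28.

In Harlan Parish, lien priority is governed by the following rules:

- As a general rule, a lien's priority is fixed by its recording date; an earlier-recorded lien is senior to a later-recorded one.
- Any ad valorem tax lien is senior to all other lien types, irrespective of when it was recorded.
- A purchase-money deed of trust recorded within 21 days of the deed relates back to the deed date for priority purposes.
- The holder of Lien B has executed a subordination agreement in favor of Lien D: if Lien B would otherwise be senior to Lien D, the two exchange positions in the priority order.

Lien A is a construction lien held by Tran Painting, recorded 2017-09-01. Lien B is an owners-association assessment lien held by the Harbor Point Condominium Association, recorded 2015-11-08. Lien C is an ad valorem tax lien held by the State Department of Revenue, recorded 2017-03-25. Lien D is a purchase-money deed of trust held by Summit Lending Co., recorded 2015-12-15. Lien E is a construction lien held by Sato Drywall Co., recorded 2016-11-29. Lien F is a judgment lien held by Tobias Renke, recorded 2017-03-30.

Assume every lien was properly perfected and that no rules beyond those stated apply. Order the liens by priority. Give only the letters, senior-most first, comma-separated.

C, D, B, E, F, A

First, effective dates: D missed the 21-day window (48 days after the deed), so its recording date stands.
As an ad valorem tax lien, C is senior to every other lien.
Remaining liens by effective date: B (2015-11-08), D (2015-12-15), E (2016-11-29), F (2017-03-30), A (2017-09-01).
B would otherwise be senior to D, so under the subordination agreement B and D exchange positions.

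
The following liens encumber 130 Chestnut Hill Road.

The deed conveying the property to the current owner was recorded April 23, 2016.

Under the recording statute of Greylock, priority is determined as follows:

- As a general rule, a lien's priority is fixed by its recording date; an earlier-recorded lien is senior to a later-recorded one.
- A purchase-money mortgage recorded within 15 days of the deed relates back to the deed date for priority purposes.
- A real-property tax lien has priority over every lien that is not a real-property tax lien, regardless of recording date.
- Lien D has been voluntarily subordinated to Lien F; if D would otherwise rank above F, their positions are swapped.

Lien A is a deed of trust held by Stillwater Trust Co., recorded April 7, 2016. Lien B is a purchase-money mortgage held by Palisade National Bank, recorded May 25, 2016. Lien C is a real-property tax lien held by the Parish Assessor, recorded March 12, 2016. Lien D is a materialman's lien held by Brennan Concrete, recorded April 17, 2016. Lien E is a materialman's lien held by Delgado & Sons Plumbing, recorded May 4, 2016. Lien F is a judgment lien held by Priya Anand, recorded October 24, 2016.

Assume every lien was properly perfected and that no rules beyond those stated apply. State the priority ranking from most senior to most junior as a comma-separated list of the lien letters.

C, A, F, E, B, D

Adjusting effective dates: B missed the 15-day window (32 days after the deed), so its recording date stands.
C is a real-property tax lien and takes priority over every other lien.
The other liens, earliest effective date first: A (April 7, 2016), D (April 17, 2016), E (May 4, 2016), B (May 25, 2016), F (October 24, 2016).
The subordination applies — D was senior to F — so D and F swap.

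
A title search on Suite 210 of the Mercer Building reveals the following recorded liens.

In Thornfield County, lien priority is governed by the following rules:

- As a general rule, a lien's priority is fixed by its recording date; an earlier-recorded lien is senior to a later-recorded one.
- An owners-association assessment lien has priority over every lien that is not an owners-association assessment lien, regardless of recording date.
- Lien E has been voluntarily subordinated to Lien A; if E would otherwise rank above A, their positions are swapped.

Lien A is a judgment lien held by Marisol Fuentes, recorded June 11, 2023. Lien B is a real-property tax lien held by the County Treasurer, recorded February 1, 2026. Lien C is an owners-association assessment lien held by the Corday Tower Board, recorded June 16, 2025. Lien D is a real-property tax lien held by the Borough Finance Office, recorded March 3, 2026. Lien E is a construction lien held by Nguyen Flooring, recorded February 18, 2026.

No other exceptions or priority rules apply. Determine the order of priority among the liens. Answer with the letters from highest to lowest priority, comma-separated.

C is an owners-association assessment lien, so it outranks all other liens regardless of date.
Remaining liens by effective date: A (June 11, 2023), B (February 1, 2026), E (February 18, 2026), D (March 3, 2026).
E already ranks below A; the subordination has no effect.

C, A, B, E, D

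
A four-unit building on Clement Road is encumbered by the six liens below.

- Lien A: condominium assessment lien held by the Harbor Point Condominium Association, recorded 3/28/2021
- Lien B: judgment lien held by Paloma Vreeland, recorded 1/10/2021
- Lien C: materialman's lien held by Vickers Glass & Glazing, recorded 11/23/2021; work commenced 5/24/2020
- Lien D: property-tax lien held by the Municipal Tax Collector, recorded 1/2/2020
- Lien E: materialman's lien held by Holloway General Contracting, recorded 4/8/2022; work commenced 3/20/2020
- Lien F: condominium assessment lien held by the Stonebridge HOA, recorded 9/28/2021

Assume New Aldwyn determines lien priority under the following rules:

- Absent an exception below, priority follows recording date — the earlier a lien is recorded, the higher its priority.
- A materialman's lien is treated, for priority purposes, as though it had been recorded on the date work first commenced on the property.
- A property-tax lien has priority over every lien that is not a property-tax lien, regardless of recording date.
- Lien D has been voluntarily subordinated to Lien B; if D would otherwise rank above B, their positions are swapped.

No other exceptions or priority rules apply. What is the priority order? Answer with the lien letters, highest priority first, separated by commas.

B, E, C, D, A, F

Effective dates after the stated exceptions: C's effective date is 5/24/2020, when work began; E's effective date is 3/20/2020, when work began.
D is a property-tax lien, so it outranks all other liens regardless of date.
Remaining liens by effective date: E (3/20/2020), C (5/24/2020), B (1/10/2021), A (3/28/2021), F (9/28/2021).
D is senior to B before the subordination, so the two trade places.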